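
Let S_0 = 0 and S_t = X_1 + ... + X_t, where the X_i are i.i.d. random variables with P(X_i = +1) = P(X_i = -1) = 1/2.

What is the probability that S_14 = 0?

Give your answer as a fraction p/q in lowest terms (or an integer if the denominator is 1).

Answer: 429/2048

Derivation:
To return to 0 after 14 steps: need exactly 7 steps of +1 and 7 of -1.
Favorable paths: C(14,7) = 3432
Total paths: 2^14 = 16384
P = 3432/16384 = 429/2048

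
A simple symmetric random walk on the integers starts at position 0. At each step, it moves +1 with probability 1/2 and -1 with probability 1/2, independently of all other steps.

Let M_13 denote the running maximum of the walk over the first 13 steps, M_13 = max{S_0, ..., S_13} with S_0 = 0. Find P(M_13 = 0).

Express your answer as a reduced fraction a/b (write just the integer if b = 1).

Answer: 429/2048

Derivation:
Let M_13 = max(S_0,...,S_13). Use the reflection principle: for j ≥ 1, #{paths with M_13 ≥ j} = #{S_13 ≥ j} + #{S_13 ≥ j+1}.
P(M_13 ≥ 0) = 1 since S_0 = 0, so #{M_13 ≥ 0} = 8192.
#{M_13 ≥ 1} = #{S_13 ≥ 1} + #{S_13 ≥ 2} = 4096 + 2380 = 6476.
#{M_13 = 0} = 8192 - 6476 = 1716.
P(M_13 = 0) = 1716/8192 = 429/2048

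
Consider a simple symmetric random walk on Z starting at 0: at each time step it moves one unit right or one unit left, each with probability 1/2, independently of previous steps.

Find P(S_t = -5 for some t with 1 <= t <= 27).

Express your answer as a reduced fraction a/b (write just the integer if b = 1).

Answer: 46295513/134217728

Derivation:
Count via complement. Let g(t,s) = #length-t paths at position s with S_1..S_t all ≠ -5.
g(t,s) = g(t-1,s-1) + g(t-1,s+1) for s ≠ -5; g(t,-5) = 0.
t=0: g(0,0)=1
t=1: g(1,-1)=1 g(1,1)=1
t=2: g(2,-2)=1 g(2,0)=2 g(2,2)=1
t=3: g(3,-3)=1 g(3,-1)=3 g(3,1)=3 g(3,3)=1
t=4: g(4,-4)=1 g(4,-2)=4 g(4,0)=6 g(4,2)=4 g(4,4)=1
t=5: g(5,-3)=5 g(5,-1)=10 g(5,1)=10 g(5,3)=5 g(5,5)=1
t=6: g(6,-4)=5 g(6,-2)=15 g(6,0)=20 g(6,2)=15 g(6,4)=6 g(6,6)=1
t=7: g(7,-3)=20 g(7,-1)=35 g(7,1)=35 g(7,3)=21 g(7,5)=7 g(7,7)=1
t=8: g(8,-4)=20 g(8,-2)=55 g(8,0)=70 g(8,2)=56 g(8,4)=28 g(8,6)=8 g(8,8)=1
t=9: g(9,-3)=75 g(9,-1)=125 g(9,1)=126 g(9,3)=84 g(9,5)=36 g(9,7)=9 g(9,9)=1
t=10: g(10,-4)=75 g(10,-2)=200 g(10,0)=251 g(10,2)=210 g(10,4)=120 g(10,6)=45 g(10,8)=10 g(10,10)=1
t=11: g(11,-3)=275 g(11,-1)=451 g(11,1)=461 g(11,3)=330 g(11,5)=165 g(11,7)=55 g(11,9)=11 g(11,11)=1
t=12: g(12,-4)=275 g(12,-2)=726 g(12,0)=912 g(12,2)=791 g(12,4)=495 g(12,6)=220 g(12,8)=66 g(12,10)=12 g(12,12)=1
t=13: g(13,-3)=1001 g(13,-1)=1638 g(13,1)=1703 g(13,3)=1286 g(13,5)=715 g(13,7)=286 g(13,9)=78 g(13,11)=13 g(13,13)=1
t=14: g(14,-4)=1001 g(14,-2)=2639 g(14,0)=3341 g(14,2)=2989 g(14,4)=2001 g(14,6)=1001 g(14,8)=364 g(14,10)=91 g(14,12)=14 g(14,14)=1
t=15: g(15,-3)=3640 g(15,-1)=5980 g(15,1)=6330 g(15,3)=4990 g(15,5)=3002 g(15,7)=1365 g(15,9)=455 g(15,11)=105 g(15,13)=15 g(15,15)=1
t=16: g(16,-4)=3640 g(16,-2)=9620 g(16,0)=12310 g(16,2)=11320 g(16,4)=7992 g(16,6)=4367 g(16,8)=1820 g(16,10)=560 g(16,12)=120 g(16,14)=16 g(16,16)=1
t=17: g(17,-3)=13260 g(17,-1)=21930 g(17,1)=23630 g(17,3)=19312 g(17,5)=12359 g(17,7)=6187 g(17,9)=2380 g(17,11)=680 g(17,13)=136 g(17,15)=17 g(17,17)=1
t=18: g(18,-4)=13260 g(18,-2)=35190 g(18,0)=45560 g(18,2)=42942 g(18,4)=31671 g(18,6)=18546 g(18,8)=8567 g(18,10)=3060 g(18,12)=816 g(18,14)=153 g(18,16)=18 g(18,18)=1
t=19: g(19,-3)=48450 g(19,-1)=80750 g(19,1)=88502 g(19,3)=74613 g(19,5)=50217 g(19,7)=27113 g(19,9)=11627 g(19,11)=3876 g(19,13)=969 g(19,15)=171 g(19,17)=19 g(19,19)=1
t=20: g(20,-4)=48450 g(20,-2)=129200 g(20,0)=169252 g(20,2)=163115 g(20,4)=124830 g(20,6)=77330 g(20,8)=38740 g(20,10)=15503 g(20,12)=4845 g(20,14)=1140 g(20,16)=190 g(20,18)=20 g(20,20)=1
t=21: g(21,-3)=177650 g(21,-1)=298452 g(21,1)=332367 g(21,3)=287945 g(21,5)=202160 g(21,7)=116070 g(21,9)=54243 g(21,11)=20348 g(21,13)=5985 g(21,15)=1330 g(21,17)=210 g(21,19)=21 g(21,21)=1
t=22: g(22,-4)=177650 g(22,-2)=476102 g(22,0)=630819 g(22,2)=620312 g(22,4)=490105 g(22,6)=318230 g(22,8)=170313 g(22,10)=74591 g(22,12)=26333 g(22,14)=7315 g(22,16)=1540 g(22,18)=231 g(22,20)=22 g(22,22)=1
t=23: g(23,-3)=653752 g(23,-1)=1106921 g(23,1)=1251131 g(23,3)=1110417 g(23,5)=808335 g(23,7)=488543 g(23,9)=244904 g(23,11)=100924 g(23,13)=33648 g(23,15)=8855 g(23,17)=1771 g(23,19)=253 g(23,21)=23 g(23,23)=1
t=24: g(24,-4)=653752 g(24,-2)=1760673 g(24,0)=2358052 g(24,2)=2361548 g(24,4)=1918752 g(24,6)=1296878 g(24,8)=733447 g(24,10)=345828 g(24,12)=134572 g(24,14)=42503 g(24,16)=10626 g(24,18)=2024 g(24,20)=276 g(24,22)=24 g(24,24)=1
t=25: g(25,-3)=2414425 g(25,-1)=4118725 g(25,1)=4719600 g(25,3)=4280300 g(25,5)=3215630 g(25,7)=2030325 g(25,9)=1079275 g(25,11)=480400 g(25,13)=177075 g(25,15)=53129 g(25,17)=12650 g(25,19)=2300 g(25,21)=300 g(25,23)=25 g(25,25)=1
t=26: g(26,-4)=2414425 g(26,-2)=6533150 g(26,0)=8838325 g(26,2)=8999900 g(26,4)=7495930 g(26,6)=5245955 g(26,8)=3109600 g(26,10)=1559675 g(26,12)=657475 g(26,14)=230204 g(26,16)=65779 g(26,18)=14950 g(26,20)=2600 g(26,22)=325 g(26,24)=26 g(26,26)=1
t=27: g(27,-3)=8947575 g(27,-1)=15371475 g(27,1)=17838225 g(27,3)=16495830 g(27,5)=12741885 g(27,7)=8355555 g(27,9)=4669275 g(27,11)=2217150 g(27,13)=887679 g(27,15)=295983 g(27,17)=80729 g(27,19)=17550 g(27,21)=2925 g(27,23)=351 g(27,25)=27 g(27,27)=1
Paths never hitting -5: Σ_s g(27,s) = 87922215
Paths hitting -5: 2^27 - 87922215 = 46295513
P = 46295513/134217728 = 46295513/134217728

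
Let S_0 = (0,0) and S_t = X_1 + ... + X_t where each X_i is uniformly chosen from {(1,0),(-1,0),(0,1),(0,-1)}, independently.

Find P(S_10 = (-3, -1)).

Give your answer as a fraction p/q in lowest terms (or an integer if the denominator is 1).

Answer: 1575/65536

Derivation:
Let h be the number of horizontal steps (so 10-h are vertical). To end at (-3,-1) need (h-3)/2 right-steps and ((10-h)-1)/2 up-steps.
Sum over h with 3 ≤ h ≤ 9, h ≡ 1 (mod 2), 10-h ≡ 1 (mod 2):
h=3: C(10,3)·C(3,0)·C(7,3) = 120·1·35 = 4200
h=5: C(10,5)·C(5,1)·C(5,2) = 252·5·10 = 12600
h=7: C(10,7)·C(7,2)·C(3,1) = 120·21·3 = 7560
h=9: C(10,9)·C(9,3)·C(1,0) = 10·84·1 = 840
Total favorable: 25200
Total paths: 4^10 = 1048576
P = 25200/1048576 = 1575/65536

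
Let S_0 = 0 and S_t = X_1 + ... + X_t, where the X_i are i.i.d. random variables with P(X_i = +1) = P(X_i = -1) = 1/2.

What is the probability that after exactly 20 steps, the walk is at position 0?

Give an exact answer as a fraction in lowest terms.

To return to 0 after 20 steps: need exactly 10 steps of +1 and 10 of -1.
Favorable paths: C(20,10) = 184756
Total paths: 2^20 = 1048576
P = 184756/1048576 = 46189/262144

Answer: 46189/262144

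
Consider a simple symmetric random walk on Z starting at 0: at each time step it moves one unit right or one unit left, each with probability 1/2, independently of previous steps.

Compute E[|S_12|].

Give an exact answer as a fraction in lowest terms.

S_12 takes values m ≡ 0 (mod 2) with |m| ≤ 12; P(S_12=m) = C(12,(12+m)/2)/2^12.
Total paths: 2^12 = 4096
Distribution: P(S=-12)=1/4096, P(S=-10)=12/4096, P(S=-8)=66/4096, P(S=-6)=220/4096, P(S=-4)=495/4096, P(S=-2)=792/4096, P(S=0)=924/4096, P(S=2)=792/4096, P(S=4)=495/4096, P(S=6)=220/4096, P(S=8)=66/4096, P(S=10)=12/4096, P(S=12)=1/4096
E[|S_12|] = Σ_m |m|·P(S_12=m) = 11088/4096 = 693/256

Answer: 693/256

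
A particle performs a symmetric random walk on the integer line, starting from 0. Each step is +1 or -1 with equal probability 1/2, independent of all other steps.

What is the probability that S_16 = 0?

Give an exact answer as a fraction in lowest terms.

To return to 0 after 16 steps: need exactly 8 steps of +1 and 8 of -1.
Favorable paths: C(16,8) = 12870
Total paths: 2^16 = 65536
P = 12870/65536 = 6435/32768

Answer: 6435/32768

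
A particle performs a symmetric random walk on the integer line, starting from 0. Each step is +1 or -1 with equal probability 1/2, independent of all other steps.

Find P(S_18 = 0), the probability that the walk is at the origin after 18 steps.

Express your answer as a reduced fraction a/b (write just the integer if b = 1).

Answer: 12155/65536

Derivation:
To return to 0 after 18 steps: need exactly 9 steps of +1 and 9 of -1.
Favorable paths: C(18,9) = 48620
Total paths: 2^18 = 262144
P = 48620/262144 = 12155/65536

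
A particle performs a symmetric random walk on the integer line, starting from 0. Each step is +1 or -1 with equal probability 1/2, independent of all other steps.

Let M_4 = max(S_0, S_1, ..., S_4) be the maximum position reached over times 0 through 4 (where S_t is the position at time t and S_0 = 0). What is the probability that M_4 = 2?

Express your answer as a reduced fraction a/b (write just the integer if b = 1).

Let M_4 = max(S_0,...,S_4). Use the reflection principle: for j ≥ 1, #{paths with M_4 ≥ j} = #{S_4 ≥ j} + #{S_4 ≥ j+1}.
By reflection, #{M_4 ≥ 2} = #{S_4 ≥ 2} + #{S_4 ≥ 3} = 5 + 1 = 6.
#{M_4 ≥ 3} = #{S_4 ≥ 3} + #{S_4 ≥ 4} = 1 + 1 = 2.
#{M_4 = 2} = 6 - 2 = 4.
P(M_4 = 2) = 4/16 = 1/4

Answer: 1/4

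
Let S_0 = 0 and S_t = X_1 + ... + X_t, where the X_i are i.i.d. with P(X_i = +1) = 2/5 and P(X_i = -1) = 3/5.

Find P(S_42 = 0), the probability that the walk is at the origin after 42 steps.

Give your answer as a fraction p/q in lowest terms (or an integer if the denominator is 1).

To be at 0 after 42 steps: need exactly 21 steps of +1 and 21 of -1.
Number of such sequences: C(42,21) = 538257874440
Each has probability (2/5)^21 · (3/5)^21 = 21936950640377856/227373675443232059478759765625
P = 538257874440 · 21936950640377856/227373675443232059478759765625 = 2361547284676996321800880128/45474735088646411895751953125

Answer: 2361547284676996321800880128/45474735088646411895751953125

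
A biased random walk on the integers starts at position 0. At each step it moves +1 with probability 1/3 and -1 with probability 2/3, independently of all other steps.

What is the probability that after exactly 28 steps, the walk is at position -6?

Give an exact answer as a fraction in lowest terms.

To reach position -6 after 28 steps: need 11 steps of +1 and 17 steps of -1.
Number of such sequences: C(28,11) = 21474180
Each has probability (1/3)^11 · (2/3)^17 = 131072/22876792454961
P = 21474180 · 131072/22876792454961 = 104246804480/847288609443

Answer: 104246804480/847288609443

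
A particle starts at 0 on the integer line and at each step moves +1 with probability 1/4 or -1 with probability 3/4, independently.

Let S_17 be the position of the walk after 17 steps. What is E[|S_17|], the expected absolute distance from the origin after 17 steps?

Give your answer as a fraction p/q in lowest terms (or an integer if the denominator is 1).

Answer: 18339782563/2147483648

Derivation:
S_17 takes values m ≡ 1 (mod 2) with |m| ≤ 17; P(S_17=m) = C(17,(17+m)/2) · (1/4)^((17+m)/2) · (3/4)^((17-m)/2).
Distribution: P(S=-17)=129140163/17179869184, P(S=-15)=731794257/17179869184, P(S=-13)=243931419/2147483648, P(S=-11)=406552365/2147483648, P(S=-9)=948622185/4294967296, P(S=-7)=822139227/4294967296, P(S=-5)=274046409/2147483648, P(S=-3)=143548119/2147483648, P(S=-1)=239246865/8589934592, P(S=1)=79748955/8589934592, P(S=3)=5316597/2147483648, P(S=5)=1127763/2147483648, P(S=7)=375921/4294967296, P(S=9)=48195/4294967296, P(S=11)=2295/2147483648, P(S=13)=153/2147483648, P(S=15)=51/17179869184, P(S=17)=1/17179869184
E[|S_17|] = Σ_m |m|·P(S_17=m) = 18339782563/2147483648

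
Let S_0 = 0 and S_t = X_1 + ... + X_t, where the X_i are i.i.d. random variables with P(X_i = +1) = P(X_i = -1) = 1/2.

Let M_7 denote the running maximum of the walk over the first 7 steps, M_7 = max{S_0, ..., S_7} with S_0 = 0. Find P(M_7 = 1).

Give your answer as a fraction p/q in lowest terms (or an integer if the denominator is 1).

Answer: 35/128

Derivation:
Let M_7 = max(S_0,...,S_7). Use the reflection principle: for j ≥ 1, #{paths with M_7 ≥ j} = #{S_7 ≥ j} + #{S_7 ≥ j+1}.
By reflection, #{M_7 ≥ 1} = #{S_7 ≥ 1} + #{S_7 ≥ 2} = 64 + 29 = 93.
#{M_7 ≥ 2} = #{S_7 ≥ 2} + #{S_7 ≥ 3} = 29 + 29 = 58.
#{M_7 = 1} = 93 - 58 = 35.
P(M_7 = 1) = 35/128 = 35/128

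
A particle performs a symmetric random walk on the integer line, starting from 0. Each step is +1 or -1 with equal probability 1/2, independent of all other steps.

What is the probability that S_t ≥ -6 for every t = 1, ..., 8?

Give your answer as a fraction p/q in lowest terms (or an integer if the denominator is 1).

Answer: 127/128

Derivation:
Let f(t,s) = #length-t paths at position s with S_1..S_t all ≥ -6.
f(t,s) = f(t-1,s-1) + f(t-1,s+1) for s ≥ -6; f(t,s) = 0 for s < -6.
t=0: f(0,0)=1
t=1: f(1,-1)=1 f(1,1)=1
t=2: f(2,-2)=1 f(2,0)=2 f(2,2)=1
t=3: f(3,-3)=1 f(3,-1)=3 f(3,1)=3 f(3,3)=1
t=4: f(4,-4)=1 f(4,-2)=4 f(4,0)=6 f(4,2)=4 f(4,4)=1
t=5: f(5,-5)=1 f(5,-3)=5 f(5,-1)=10 f(5,1)=10 f(5,3)=5 f(5,5)=1
t=6: f(6,-6)=1 f(6,-4)=6 f(6,-2)=15 f(6,0)=20 f(6,2)=15 f(6,4)=6 f(6,6)=1
t=7: f(7,-5)=7 f(7,-3)=21 f(7,-1)=35 f(7,1)=35 f(7,3)=21 f(7,5)=7 f(7,7)=1
t=8: f(8,-6)=7 f(8,-4)=28 f(8,-2)=56 f(8,0)=70 f(8,2)=56 f(8,4)=28 f(8,6)=8 f(8,8)=1
Σ_s f(8,s) = 254
P = 254/256 = 127/128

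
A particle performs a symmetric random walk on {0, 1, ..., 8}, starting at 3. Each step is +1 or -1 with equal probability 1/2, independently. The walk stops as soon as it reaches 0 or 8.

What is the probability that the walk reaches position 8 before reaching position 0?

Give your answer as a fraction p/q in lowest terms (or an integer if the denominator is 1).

Answer: 3/8

Derivation:
Symmetric walk (p = 1/2): the harmonic-function argument gives P(hit 8 before 0 | start at 3) = a/N.
P = 3/8 = 3/8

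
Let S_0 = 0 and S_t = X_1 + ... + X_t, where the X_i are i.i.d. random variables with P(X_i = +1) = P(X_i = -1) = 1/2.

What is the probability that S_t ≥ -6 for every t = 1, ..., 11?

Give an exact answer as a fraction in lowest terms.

Answer: 1969/2048

Derivation:
Let f(t,s) = #length-t paths at position s with S_1..S_t all ≥ -6.
f(t,s) = f(t-1,s-1) + f(t-1,s+1) for s ≥ -6; f(t,s) = 0 for s < -6.
t=0: f(0,0)=1
t=1: f(1,-1)=1 f(1,1)=1
t=2: f(2,-2)=1 f(2,0)=2 f(2,2)=1
t=3: f(3,-3)=1 f(3,-1)=3 f(3,1)=3 f(3,3)=1
t=4: f(4,-4)=1 f(4,-2)=4 f(4,0)=6 f(4,2)=4 f(4,4)=1
t=5: f(5,-5)=1 f(5,-3)=5 f(5,-1)=10 f(5,1)=10 f(5,3)=5 f(5,5)=1
t=6: f(6,-6)=1 f(6,-4)=6 f(6,-2)=15 f(6,0)=20 f(6,2)=15 f(6,4)=6 f(6,6)=1
t=7: f(7,-5)=7 f(7,-3)=21 f(7,-1)=35 f(7,1)=35 f(7,3)=21 f(7,5)=7 f(7,7)=1
t=8: f(8,-6)=7 f(8,-4)=28 f(8,-2)=56 f(8,0)=70 f(8,2)=56 f(8,4)=28 f(8,6)=8 f(8,8)=1
t=9: f(9,-5)=35 f(9,-3)=84 f(9,-1)=126 f(9,1)=126 f(9,3)=84 f(9,5)=36 f(9,7)=9 f(9,9)=1
t=10: f(10,-6)=35 f(10,-4)=119 f(10,-2)=210 f(10,0)=252 f(10,2)=210 f(10,4)=120 f(10,6)=45 f(10,8)=10 f(10,10)=1
t=11: f(11,-5)=154 f(11,-3)=329 f(11,-1)=462 f(11,1)=462 f(11,3)=330 f(11,5)=165 f(11,7)=55 f(11,9)=11 f(11,11)=1
Σ_s f(11,s) = 1969
P = 1969/2048 = 1969/2048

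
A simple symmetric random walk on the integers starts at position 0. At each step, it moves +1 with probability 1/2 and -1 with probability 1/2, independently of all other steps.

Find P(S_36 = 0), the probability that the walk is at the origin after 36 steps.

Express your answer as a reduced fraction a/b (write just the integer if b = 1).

To return to 0 after 36 steps: need exactly 18 steps of +1 and 18 of -1.
Favorable paths: C(36,18) = 9075135300
Total paths: 2^36 = 68719476736
P = 9075135300/68719476736 = 2268783825/17179869184

Answer: 2268783825/17179869184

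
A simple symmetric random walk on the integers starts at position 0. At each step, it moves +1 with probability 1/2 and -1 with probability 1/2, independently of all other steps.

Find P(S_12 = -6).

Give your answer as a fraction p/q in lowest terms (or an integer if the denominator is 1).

To reach position -6 after 12 steps: need 3 steps of +1 and 9 of -1.
Favorable paths: C(12,3) = 220
Total paths: 2^12 = 4096
P = 220/4096 = 55/1024

Answer: 55/1024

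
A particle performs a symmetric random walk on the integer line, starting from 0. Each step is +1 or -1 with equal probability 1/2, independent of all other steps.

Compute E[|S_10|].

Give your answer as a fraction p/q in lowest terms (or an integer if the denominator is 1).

S_10 takes values m ≡ 0 (mod 2) with |m| ≤ 10; P(S_10=m) = C(10,(10+m)/2)/2^10.
Total paths: 2^10 = 1024
Distribution: P(S=-10)=1/1024, P(S=-8)=10/1024, P(S=-6)=45/1024, P(S=-4)=120/1024, P(S=-2)=210/1024, P(S=0)=252/1024, P(S=2)=210/1024, P(S=4)=120/1024, P(S=6)=45/1024, P(S=8)=10/1024, P(S=10)=1/1024
E[|S_10|] = Σ_m |m|·P(S_10=m) = 2520/1024 = 315/128

Answer: 315/128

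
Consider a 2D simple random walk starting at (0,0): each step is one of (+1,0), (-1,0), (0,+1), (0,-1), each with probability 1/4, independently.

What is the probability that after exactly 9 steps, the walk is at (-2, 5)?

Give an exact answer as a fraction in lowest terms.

Answer: 189/65536

Derivation:
Let h be the number of horizontal steps (so 9-h are vertical). To end at (-2,5) need (h-2)/2 right-steps and ((9-h)+5)/2 up-steps.
Sum over h with 2 ≤ h ≤ 4, h ≡ 0 (mod 2), 9-h ≡ 1 (mod 2):
h=2: C(9,2)·C(2,0)·C(7,6) = 36·1·7 = 252
h=4: C(9,4)·C(4,1)·C(5,5) = 126·4·1 = 504
Total favorable: 756
Total paths: 4^9 = 262144
P = 756/262144 = 189/65536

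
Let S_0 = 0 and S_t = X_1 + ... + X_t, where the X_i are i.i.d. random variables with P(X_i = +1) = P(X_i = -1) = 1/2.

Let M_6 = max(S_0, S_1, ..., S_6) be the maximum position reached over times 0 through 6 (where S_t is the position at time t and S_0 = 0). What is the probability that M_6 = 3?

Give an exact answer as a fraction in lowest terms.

Answer: 3/32

Derivation:
Let M_6 = max(S_0,...,S_6). Use the reflection principle: for j ≥ 1, #{paths with M_6 ≥ j} = #{S_6 ≥ j} + #{S_6 ≥ j+1}.
By reflection, #{M_6 ≥ 3} = #{S_6 ≥ 3} + #{S_6 ≥ 4} = 7 + 7 = 14.
#{M_6 ≥ 4} = #{S_6 ≥ 4} + #{S_6 ≥ 5} = 7 + 1 = 8.
#{M_6 = 3} = 14 - 8 = 6.
P(M_6 = 3) = 6/64 = 3/32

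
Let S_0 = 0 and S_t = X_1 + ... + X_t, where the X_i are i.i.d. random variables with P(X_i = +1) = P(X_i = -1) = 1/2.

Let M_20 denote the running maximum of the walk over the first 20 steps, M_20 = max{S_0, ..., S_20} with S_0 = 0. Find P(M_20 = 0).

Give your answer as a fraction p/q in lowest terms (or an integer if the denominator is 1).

Let M_20 = max(S_0,...,S_20). Use the reflection principle: for j ≥ 1, #{paths with M_20 ≥ j} = #{S_20 ≥ j} + #{S_20 ≥ j+1}.
P(M_20 ≥ 0) = 1 since S_0 = 0, so #{M_20 ≥ 0} = 1048576.
#{M_20 ≥ 1} = #{S_20 ≥ 1} + #{S_20 ≥ 2} = 431910 + 431910 = 863820.
#{M_20 = 0} = 1048576 - 863820 = 184756.
P(M_20 = 0) = 184756/1048576 = 46189/262144

Answer: 46189/262144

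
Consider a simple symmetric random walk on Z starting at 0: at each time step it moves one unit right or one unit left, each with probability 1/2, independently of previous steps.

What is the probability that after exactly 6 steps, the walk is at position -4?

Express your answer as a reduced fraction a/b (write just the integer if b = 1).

Answer: 3/32

Derivation:
To reach position -4 after 6 steps: need 1 step of +1 and 5 of -1.
Favorable paths: C(6,1) = 6
Total paths: 2^6 = 64
P = 6/64 = 3/32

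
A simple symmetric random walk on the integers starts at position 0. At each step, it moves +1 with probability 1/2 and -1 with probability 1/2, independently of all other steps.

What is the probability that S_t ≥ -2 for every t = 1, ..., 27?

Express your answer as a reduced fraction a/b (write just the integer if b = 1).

Let f(t,s) = #length-t paths at position s with S_1..S_t all ≥ -2.
f(t,s) = f(t-1,s-1) + f(t-1,s+1) for s ≥ -2; f(t,s) = 0 for s < -2.
t=0: f(0,0)=1
t=1: f(1,-1)=1 f(1,1)=1
t=2: f(2,-2)=1 f(2,0)=2 f(2,2)=1
t=3: f(3,-1)=3 f(3,1)=3 f(3,3)=1
t=4: f(4,-2)=3 f(4,0)=6 f(4,2)=4 f(4,4)=1
t=5: f(5,-1)=9 f(5,1)=10 f(5,3)=5 f(5,5)=1
t=6: f(6,-2)=9 f(6,0)=19 f(6,2)=15 f(6,4)=6 f(6,6)=1
t=7: f(7,-1)=28 f(7,1)=34 f(7,3)=21 f(7,5)=7 f(7,7)=1
t=8: f(8,-2)=28 f(8,0)=62 f(8,2)=55 f(8,4)=28 f(8,6)=8 f(8,8)=1
t=9: f(9,-1)=90 f(9,1)=117 f(9,3)=83 f(9,5)=36 f(9,7)=9 f(9,9)=1
t=10: f(10,-2)=90 f(10,0)=207 f(10,2)=200 f(10,4)=119 f(10,6)=45 f(10,8)=10 f(10,10)=1
t=11: f(11,-1)=297 f(11,1)=407 f(11,3)=319 f(11,5)=164 f(11,7)=55 f(11,9)=11 f(11,11)=1
t=12: f(12,-2)=297 f(12,0)=704 f(12,2)=726 f(12,4)=483 f(12,6)=219 f(12,8)=66 f(12,10)=12 f(12,12)=1
t=13: f(13,-1)=1001 f(13,1)=1430 f(13,3)=1209 f(13,5)=702 f(13,7)=285 f(13,9)=78 f(13,11)=13 f(13,13)=1
t=14: f(14,-2)=1001 f(14,0)=2431 f(14,2)=2639 f(14,4)=1911 f(14,6)=987 f(14,8)=363 f(14,10)=91 f(14,12)=14 f(14,14)=1
t=15: f(15,-1)=3432 f(15,1)=5070 f(15,3)=4550 f(15,5)=2898 f(15,7)=1350 f(15,9)=454 f(15,11)=105 f(15,13)=15 f(15,15)=1
t=16: f(16,-2)=3432 f(16,0)=8502 f(16,2)=9620 f(16,4)=7448 f(16,6)=4248 f(16,8)=1804 f(16,10)=559 f(16,12)=120 f(16,14)=16 f(16,16)=1
t=17: f(17,-1)=11934 f(17,1)=18122 f(17,3)=17068 f(17,5)=11696 f(17,7)=6052 f(17,9)=2363 f(17,11)=679 f(17,13)=136 f(17,15)=17 f(17,17)=1
t=18: f(18,-2)=11934 f(18,0)=30056 f(18,2)=35190 f(18,4)=28764 f(18,6)=17748 f(18,8)=8415 f(18,10)=3042 f(18,12)=815 f(18,14)=153 f(18,16)=18 f(18,18)=1
t=19: f(19,-1)=41990 f(19,1)=65246 f(19,3)=63954 f(19,5)=46512 f(19,7)=26163 f(19,9)=11457 f(19,11)=3857 f(19,13)=968 f(19,15)=171 f(19,17)=19 f(19,19)=1
t=20: f(20,-2)=41990 f(20,0)=107236 f(20,2)=129200 f(20,4)=110466 f(20,6)=72675 f(20,8)=37620 f(20,10)=15314 f(20,12)=4825 f(20,14)=1139 f(20,16)=190 f(20,18)=20 f(20,20)=1
t=21: f(21,-1)=149226 f(21,1)=236436 f(21,3)=239666 f(21,5)=183141 f(21,7)=110295 f(21,9)=52934 f(21,11)=20139 f(21,13)=5964 f(21,15)=1329 f(21,17)=210 f(21,19)=21 f(21,21)=1
t=22: f(22,-2)=149226 f(22,0)=385662 f(22,2)=476102 f(22,4)=422807 f(22,6)=293436 f(22,8)=163229 f(22,10)=73073 f(22,12)=26103 f(22,14)=7293 f(22,16)=1539 f(22,18)=231 f(22,20)=22 f(22,22)=1
t=23: f(23,-1)=534888 f(23,1)=861764 f(23,3)=898909 f(23,5)=716243 f(23,7)=456665 f(23,9)=236302 f(23,11)=99176 f(23,13)=33396 f(23,15)=8832 f(23,17)=1770 f(23,19)=253 f(23,21)=23 f(23,23)=1
t=24: f(24,-2)=534888 f(24,0)=1396652 f(24,2)=1760673 f(24,4)=1615152 f(24,6)=1172908 f(24,8)=692967 f(24,10)=335478 f(24,12)=132572 f(24,14)=42228 f(24,16)=10602 f(24,18)=2023 f(24,20)=276 f(24,22)=24 f(24,24)=1
t=25: f(25,-1)=1931540 f(25,1)=3157325 f(25,3)=3375825 f(25,5)=2788060 f(25,7)=1865875 f(25,9)=1028445 f(25,11)=468050 f(25,13)=174800 f(25,15)=52830 f(25,17)=12625 f(25,19)=2299 f(25,21)=300 f(25,23)=25 f(25,25)=1
t=26: f(26,-2)=1931540 f(26,0)=5088865 f(26,2)=6533150 f(26,4)=6163885 f(26,6)=4653935 f(26,8)=2894320 f(26,10)=1496495 f(26,12)=642850 f(26,14)=227630 f(26,16)=65455 f(26,18)=14924 f(26,20)=2599 f(26,22)=325 f(26,24)=26 f(26,26)=1
t=27: f(27,-1)=7020405 f(27,1)=11622015 f(27,3)=12697035 f(27,5)=10817820 f(27,7)=7548255 f(27,9)=4390815 f(27,11)=2139345 f(27,13)=870480 f(27,15)=293085 f(27,17)=80379 f(27,19)=17523 f(27,21)=2924 f(27,23)=351 f(27,25)=27 f(27,27)=1
Σ_s f(27,s) = 57500460
P = 57500460/134217728 = 14375115/33554432

Answer: 14375115/33554432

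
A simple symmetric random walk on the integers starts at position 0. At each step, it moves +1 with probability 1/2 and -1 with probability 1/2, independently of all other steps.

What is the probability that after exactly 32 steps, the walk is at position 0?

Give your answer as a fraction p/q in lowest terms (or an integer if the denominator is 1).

Answer: 300540195/2147483648

Derivation:
To return to 0 after 32 steps: need exactly 16 steps of +1 and 16 of -1.
Favorable paths: C(32,16) = 601080390
Total paths: 2^32 = 4294967296
P = 601080390/4294967296 = 300540195/2147483648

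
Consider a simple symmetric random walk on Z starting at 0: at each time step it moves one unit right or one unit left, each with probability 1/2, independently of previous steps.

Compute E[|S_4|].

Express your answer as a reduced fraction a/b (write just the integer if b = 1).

Answer: 3/2

Derivation:
S_4 takes values m ≡ 0 (mod 2) with |m| ≤ 4; P(S_4=m) = C(4,(4+m)/2)/2^4.
Total paths: 2^4 = 16
Distribution: P(S=-4)=1/16, P(S=-2)=4/16, P(S=0)=6/16, P(S=2)=4/16, P(S=4)=1/16
E[|S_4|] = Σ_m |m|·P(S_4=m) = 24/16 = 3/2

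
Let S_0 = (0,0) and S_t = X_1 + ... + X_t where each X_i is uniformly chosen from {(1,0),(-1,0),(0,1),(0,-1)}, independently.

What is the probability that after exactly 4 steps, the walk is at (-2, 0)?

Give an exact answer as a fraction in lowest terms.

Answer: 1/16

Derivation:
Let h be the number of horizontal steps (so 4-h are vertical). To end at (-2,0) need (h-2)/2 right-steps and ((4-h)+0)/2 up-steps.
Sum over h with 2 ≤ h ≤ 4, h ≡ 0 (mod 2), 4-h ≡ 0 (mod 2):
h=2: C(4,2)·C(2,0)·C(2,1) = 6·1·2 = 12
h=4: C(4,4)·C(4,1)·C(0,0) = 1·4·1 = 4
Total favorable: 16
Total paths: 4^4 = 256
P = 16/256 = 1/16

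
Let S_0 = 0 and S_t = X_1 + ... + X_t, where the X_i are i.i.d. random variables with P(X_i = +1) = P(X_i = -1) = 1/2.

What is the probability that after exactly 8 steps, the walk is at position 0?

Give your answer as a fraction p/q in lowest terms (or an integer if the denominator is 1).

To return to 0 after 8 steps: need exactly 4 steps of +1 and 4 of -1.
Favorable paths: C(8,4) = 70
Total paths: 2^8 = 256
P = 70/256 = 35/128

Answer: 35/128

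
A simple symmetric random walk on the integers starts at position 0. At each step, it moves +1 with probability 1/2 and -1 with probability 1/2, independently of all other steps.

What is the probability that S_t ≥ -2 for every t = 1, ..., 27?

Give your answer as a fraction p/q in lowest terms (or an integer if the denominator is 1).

Answer: 14375115/33554432

Derivation:
Let f(t,s) = #length-t paths at position s with S_1..S_t all ≥ -2.
f(t,s) = f(t-1,s-1) + f(t-1,s+1) for s ≥ -2; f(t,s) = 0 for s < -2.
t=0: f(0,0)=1
t=1: f(1,-1)=1 f(1,1)=1
t=2: f(2,-2)=1 f(2,0)=2 f(2,2)=1
t=3: f(3,-1)=3 f(3,1)=3 f(3,3)=1
t=4: f(4,-2)=3 f(4,0)=6 f(4,2)=4 f(4,4)=1
t=5: f(5,-1)=9 f(5,1)=10 f(5,3)=5 f(5,5)=1
t=6: f(6,-2)=9 f(6,0)=19 f(6,2)=15 f(6,4)=6 f(6,6)=1
t=7: f(7,-1)=28 f(7,1)=34 f(7,3)=21 f(7,5)=7 f(7,7)=1
t=8: f(8,-2)=28 f(8,0)=62 f(8,2)=55 f(8,4)=28 f(8,6)=8 f(8,8)=1
t=9: f(9,-1)=90 f(9,1)=117 f(9,3)=83 f(9,5)=36 f(9,7)=9 f(9,9)=1
t=10: f(10,-2)=90 f(10,0)=207 f(10,2)=200 f(10,4)=119 f(10,6)=45 f(10,8)=10 f(10,10)=1
t=11: f(11,-1)=297 f(11,1)=407 f(11,3)=319 f(11,5)=164 f(11,7)=55 f(11,9)=11 f(11,11)=1
t=12: f(12,-2)=297 f(12,0)=704 f(12,2)=726 f(12,4)=483 f(12,6)=219 f(12,8)=66 f(12,10)=12 f(12,12)=1
t=13: f(13,-1)=1001 f(13,1)=1430 f(13,3)=1209 f(13,5)=702 f(13,7)=285 f(13,9)=78 f(13,11)=13 f(13,13)=1
t=14: f(14,-2)=1001 f(14,0)=2431 f(14,2)=2639 f(14,4)=1911 f(14,6)=987 f(14,8)=363 f(14,10)=91 f(14,12)=14 f(14,14)=1
t=15: f(15,-1)=3432 f(15,1)=5070 f(15,3)=4550 f(15,5)=2898 f(15,7)=1350 f(15,9)=454 f(15,11)=105 f(15,13)=15 f(15,15)=1
t=16: f(16,-2)=3432 f(16,0)=8502 f(16,2)=9620 f(16,4)=7448 f(16,6)=4248 f(16,8)=1804 f(16,10)=559 f(16,12)=120 f(16,14)=16 f(16,16)=1
t=17: f(17,-1)=11934 f(17,1)=18122 f(17,3)=17068 f(17,5)=11696 f(17,7)=6052 f(17,9)=2363 f(17,11)=679 f(17,13)=136 f(17,15)=17 f(17,17)=1
t=18: f(18,-2)=11934 f(18,0)=30056 f(18,2)=35190 f(18,4)=28764 f(18,6)=17748 f(18,8)=8415 f(18,10)=3042 f(18,12)=815 f(18,14)=153 f(18,16)=18 f(18,18)=1
t=19: f(19,-1)=41990 f(19,1)=65246 f(19,3)=63954 f(19,5)=46512 f(19,7)=26163 f(19,9)=11457 f(19,11)=3857 f(19,13)=968 f(19,15)=171 f(19,17)=19 f(19,19)=1
t=20: f(20,-2)=41990 f(20,0)=107236 f(20,2)=129200 f(20,4)=110466 f(20,6)=72675 f(20,8)=37620 f(20,10)=15314 f(20,12)=4825 f(20,14)=1139 f(20,16)=190 f(20,18)=20 f(20,20)=1
t=21: f(21,-1)=149226 f(21,1)=236436 f(21,3)=239666 f(21,5)=183141 f(21,7)=110295 f(21,9)=52934 f(21,11)=20139 f(21,13)=5964 f(21,15)=1329 f(21,17)=210 f(21,19)=21 f(21,21)=1
t=22: f(22,-2)=149226 f(22,0)=385662 f(22,2)=476102 f(22,4)=422807 f(22,6)=293436 f(22,8)=163229 f(22,10)=73073 f(22,12)=26103 f(22,14)=7293 f(22,16)=1539 f(22,18)=231 f(22,20)=22 f(22,22)=1
t=23: f(23,-1)=534888 f(23,1)=861764 f(23,3)=898909 f(23,5)=716243 f(23,7)=456665 f(23,9)=236302 f(23,11)=99176 f(23,13)=33396 f(23,15)=8832 f(23,17)=1770 f(23,19)=253 f(23,21)=23 f(23,23)=1
t=24: f(24,-2)=534888 f(24,0)=1396652 f(24,2)=1760673 f(24,4)=1615152 f(24,6)=1172908 f(24,8)=692967 f(24,10)=335478 f(24,12)=132572 f(24,14)=42228 f(24,16)=10602 f(24,18)=2023 f(24,20)=276 f(24,22)=24 f(24,24)=1
t=25: f(25,-1)=1931540 f(25,1)=3157325 f(25,3)=3375825 f(25,5)=2788060 f(25,7)=1865875 f(25,9)=1028445 f(25,11)=468050 f(25,13)=174800 f(25,15)=52830 f(25,17)=12625 f(25,19)=2299 f(25,21)=300 f(25,23)=25 f(25,25)=1
t=26: f(26,-2)=1931540 f(26,0)=5088865 f(26,2)=6533150 f(26,4)=6163885 f(26,6)=4653935 f(26,8)=2894320 f(26,10)=1496495 f(26,12)=642850 f(26,14)=227630 f(26,16)=65455 f(26,18)=14924 f(26,20)=2599 f(26,22)=325 f(26,24)=26 f(26,26)=1
t=27: f(27,-1)=7020405 f(27,1)=11622015 f(27,3)=12697035 f(27,5)=10817820 f(27,7)=7548255 f(27,9)=4390815 f(27,11)=2139345 f(27,13)=870480 f(27,15)=293085 f(27,17)=80379 f(27,19)=17523 f(27,21)=2924 f(27,23)=351 f(27,25)=27 f(27,27)=1
Σ_s f(27,s) = 57500460
P = 57500460/134217728 = 14375115/33554432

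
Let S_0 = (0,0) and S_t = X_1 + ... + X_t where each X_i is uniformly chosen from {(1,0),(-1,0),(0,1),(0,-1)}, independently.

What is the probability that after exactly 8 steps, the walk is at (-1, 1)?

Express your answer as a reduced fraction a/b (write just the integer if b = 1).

Answer: 245/4096

Derivation:
Let h be the number of horizontal steps (so 8-h are vertical). To end at (-1,1) need (h-1)/2 right-steps and ((8-h)+1)/2 up-steps.
Sum over h with 1 ≤ h ≤ 7, h ≡ 1 (mod 2), 8-h ≡ 1 (mod 2):
h=1: C(8,1)·C(1,0)·C(7,4) = 8·1·35 = 280
h=3: C(8,3)·C(3,1)·C(5,3) = 56·3·10 = 1680
h=5: C(8,5)·C(5,2)·C(3,2) = 56·10·3 = 1680
h=7: C(8,7)·C(7,3)·C(1,1) = 8·35·1 = 280
Total favorable: 3920
Total paths: 4^8 = 65536
P = 3920/65536 = 245/4096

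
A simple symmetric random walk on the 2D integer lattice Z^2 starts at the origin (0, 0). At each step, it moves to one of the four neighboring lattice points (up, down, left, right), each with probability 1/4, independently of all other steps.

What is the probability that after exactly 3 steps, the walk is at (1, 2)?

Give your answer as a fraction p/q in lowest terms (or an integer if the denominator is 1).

Answer: 3/64

Derivation:
Let h be the number of horizontal steps (so 3-h are vertical). To end at (1,2) need (h+1)/2 right-steps and ((3-h)+2)/2 up-steps.
Sum over h with 1 ≤ h ≤ 1, h ≡ 1 (mod 2), 3-h ≡ 0 (mod 2):
h=1: C(3,1)·C(1,1)·C(2,2) = 3·1·1 = 3
Total favorable: 3
Total paths: 4^3 = 64
P = 3/64 = 3/64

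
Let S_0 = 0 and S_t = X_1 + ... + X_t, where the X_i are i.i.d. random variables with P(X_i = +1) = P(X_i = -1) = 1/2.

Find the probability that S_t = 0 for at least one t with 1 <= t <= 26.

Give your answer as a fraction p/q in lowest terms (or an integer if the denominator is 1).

Count via complement. Let g(t,s) = #length-t paths at position s with S_1..S_t all ≠ 0.
g(t,s) = g(t-1,s-1) + g(t-1,s+1) for s ≠ 0; g(t,0) = 0.
t=0: g(0,0)=1
t=1: g(1,-1)=1 g(1,1)=1
t=2: g(2,-2)=1 g(2,2)=1
t=3: g(3,-3)=1 g(3,-1)=1 g(3,1)=1 g(3,3)=1
t=4: g(4,-4)=1 g(4,-2)=2 g(4,2)=2 g(4,4)=1
t=5: g(5,-5)=1 g(5,-3)=3 g(5,-1)=2 g(5,1)=2 g(5,3)=3 g(5,5)=1
t=6: g(6,-6)=1 g(6,-4)=4 g(6,-2)=5 g(6,2)=5 g(6,4)=4 g(6,6)=1
t=7: g(7,-7)=1 g(7,-5)=5 g(7,-3)=9 g(7,-1)=5 g(7,1)=5 g(7,3)=9 g(7,5)=5 g(7,7)=1
t=8: g(8,-8)=1 g(8,-6)=6 g(8,-4)=14 g(8,-2)=14 g(8,2)=14 g(8,4)=14 g(8,6)=6 g(8,8)=1
t=9: g(9,-9)=1 g(9,-7)=7 g(9,-5)=20 g(9,-3)=28 g(9,-1)=14 g(9,1)=14 g(9,3)=28 g(9,5)=20 g(9,7)=7 g(9,9)=1
t=10: g(10,-10)=1 g(10,-8)=8 g(10,-6)=27 g(10,-4)=48 g(10,-2)=42 g(10,2)=42 g(10,4)=48 g(10,6)=27 g(10,8)=8 g(10,10)=1
t=11: g(11,-11)=1 g(11,-9)=9 g(11,-7)=35 g(11,-5)=75 g(11,-3)=90 g(11,-1)=42 g(11,1)=42 g(11,3)=90 g(11,5)=75 g(11,7)=35 g(11,9)=9 g(11,11)=1
t=12: g(12,-12)=1 g(12,-10)=10 g(12,-8)=44 g(12,-6)=110 g(12,-4)=165 g(12,-2)=132 g(12,2)=132 g(12,4)=165 g(12,6)=110 g(12,8)=44 g(12,10)=10 g(12,12)=1
t=13: g(13,-13)=1 g(13,-11)=11 g(13,-9)=54 g(13,-7)=154 g(13,-5)=275 g(13,-3)=297 g(13,-1)=132 g(13,1)=132 g(13,3)=297 g(13,5)=275 g(13,7)=154 g(13,9)=54 g(13,11)=11 g(13,13)=1
t=14: g(14,-14)=1 g(14,-12)=12 g(14,-10)=65 g(14,-8)=208 g(14,-6)=429 g(14,-4)=572 g(14,-2)=429 g(14,2)=429 g(14,4)=572 g(14,6)=429 g(14,8)=208 g(14,10)=65 g(14,12)=12 g(14,14)=1
t=15: g(15,-15)=1 g(15,-13)=13 g(15,-11)=77 g(15,-9)=273 g(15,-7)=637 g(15,-5)=1001 g(15,-3)=1001 g(15,-1)=429 g(15,1)=429 g(15,3)=1001 g(15,5)=1001 g(15,7)=637 g(15,9)=273 g(15,11)=77 g(15,13)=13 g(15,15)=1
t=16: g(16,-16)=1 g(16,-14)=14 g(16,-12)=90 g(16,-10)=350 g(16,-8)=910 g(16,-6)=1638 g(16,-4)=2002 g(16,-2)=1430 g(16,2)=1430 g(16,4)=2002 g(16,6)=1638 g(16,8)=910 g(16,10)=350 g(16,12)=90 g(16,14)=14 g(16,16)=1
t=17: g(17,-17)=1 g(17,-15)=15 g(17,-13)=104 g(17,-11)=440 g(17,-9)=1260 g(17,-7)=2548 g(17,-5)=3640 g(17,-3)=3432 g(17,-1)=1430 g(17,1)=1430 g(17,3)=3432 g(17,5)=3640 g(17,7)=2548 g(17,9)=1260 g(17,11)=440 g(17,13)=104 g(17,15)=15 g(17,17)=1
t=18: g(18,-18)=1 g(18,-16)=16 g(18,-14)=119 g(18,-12)=544 g(18,-10)=1700 g(18,-8)=3808 g(18,-6)=6188 g(18,-4)=7072 g(18,-2)=4862 g(18,2)=4862 g(18,4)=7072 g(18,6)=6188 g(18,8)=3808 g(18,10)=1700 g(18,12)=544 g(18,14)=119 g(18,16)=16 g(18,18)=1
t=19: g(19,-19)=1 g(19,-17)=17 g(19,-15)=135 g(19,-13)=663 g(19,-11)=2244 g(19,-9)=5508 g(19,-7)=9996 g(19,-5)=13260 g(19,-3)=11934 g(19,-1)=4862 g(19,1)=4862 g(19,3)=11934 g(19,5)=13260 g(19,7)=9996 g(19,9)=5508 g(19,11)=2244 g(19,13)=663 g(19,15)=135 g(19,17)=17 g(19,19)=1
t=20: g(20,-20)=1 g(20,-18)=18 g(20,-16)=152 g(20,-14)=798 g(20,-12)=2907 g(20,-10)=7752 g(20,-8)=15504 g(20,-6)=23256 g(20,-4)=25194 g(20,-2)=16796 g(20,2)=16796 g(20,4)=25194 g(20,6)=23256 g(20,8)=15504 g(20,10)=7752 g(20,12)=2907 g(20,14)=798 g(20,16)=152 g(20,18)=18 g(20,20)=1
t=21: g(21,-21)=1 g(21,-19)=19 g(21,-17)=170 g(21,-15)=950 g(21,-13)=3705 g(21,-11)=10659 g(21,-9)=23256 g(21,-7)=38760 g(21,-5)=48450 g(21,-3)=41990 g(21,-1)=16796 g(21,1)=16796 g(21,3)=41990 g(21,5)=48450 g(21,7)=38760 g(21,9)=23256 g(21,11)=10659 g(21,13)=3705 g(21,15)=950 g(21,17)=170 g(21,19)=19 g(21,21)=1
t=22: g(22,-22)=1 g(22,-20)=20 g(22,-18)=189 g(22,-16)=1120 g(22,-14)=4655 g(22,-12)=14364 g(22,-10)=33915 g(22,-8)=62016 g(22,-6)=87210 g(22,-4)=90440 g(22,-2)=58786 g(22,2)=58786 g(22,4)=90440 g(22,6)=87210 g(22,8)=62016 g(22,10)=33915 g(22,12)=14364 g(22,14)=4655 g(22,16)=1120 g(22,18)=189 g(22,20)=20 g(22,22)=1
t=23: g(23,-23)=1 g(23,-21)=21 g(23,-19)=209 g(23,-17)=1309 g(23,-15)=5775 g(23,-13)=19019 g(23,-11)=48279 g(23,-9)=95931 g(23,-7)=149226 g(23,-5)=177650 g(23,-3)=149226 g(23,-1)=58786 g(23,1)=58786 g(23,3)=149226 g(23,5)=177650 g(23,7)=149226 g(23,9)=95931 g(23,11)=48279 g(23,13)=19019 g(23,15)=5775 g(23,17)=1309 g(23,19)=209 g(23,21)=21 g(23,23)=1
t=24: g(24,-24)=1 g(24,-22)=22 g(24,-20)=230 g(24,-18)=1518 g(24,-16)=7084 g(24,-14)=24794 g(24,-12)=67298 g(24,-10)=144210 g(24,-8)=245157 g(24,-6)=326876 g(24,-4)=326876 g(24,-2)=208012 g(24,2)=208012 g(24,4)=326876 g(24,6)=326876 g(24,8)=245157 g(24,10)=144210 g(24,12)=67298 g(24,14)=24794 g(24,16)=7084 g(24,18)=1518 g(24,20)=230 g(24,22)=22 g(24,24)=1
t=25: g(25,-25)=1 g(25,-23)=23 g(25,-21)=252 g(25,-19)=1748 g(25,-17)=8602 g(25,-15)=31878 g(25,-13)=92092 g(25,-11)=211508 g(25,-9)=389367 g(25,-7)=572033 g(25,-5)=653752 g(25,-3)=534888 g(25,-1)=208012 g(25,1)=208012 g(25,3)=534888 g(25,5)=653752 g(25,7)=572033 g(25,9)=389367 g(25,11)=211508 g(25,13)=92092 g(25,15)=31878 g(25,17)=8602 g(25,19)=1748 g(25,21)=252 g(25,23)=23 g(25,25)=1
t=26: g(26,-26)=1 g(26,-24)=24 g(26,-22)=275 g(26,-20)=2000 g(26,-18)=10350 g(26,-16)=40480 g(26,-14)=123970 g(26,-12)=303600 g(26,-10)=600875 g(26,-8)=961400 g(26,-6)=1225785 g(26,-4)=1188640 g(26,-2)=742900 g(26,2)=742900 g(26,4)=1188640 g(26,6)=1225785 g(26,8)=961400 g(26,10)=600875 g(26,12)=303600 g(26,14)=123970 g(26,16)=40480 g(26,18)=10350 g(26,20)=2000 g(26,22)=275 g(26,24)=24 g(26,26)=1
Paths never hitting 0: Σ_s g(26,s) = 10400600
Paths hitting 0: 2^26 - 10400600 = 56708264
P = 56708264/67108864 = 7088533/8388608

Answer: 7088533/8388608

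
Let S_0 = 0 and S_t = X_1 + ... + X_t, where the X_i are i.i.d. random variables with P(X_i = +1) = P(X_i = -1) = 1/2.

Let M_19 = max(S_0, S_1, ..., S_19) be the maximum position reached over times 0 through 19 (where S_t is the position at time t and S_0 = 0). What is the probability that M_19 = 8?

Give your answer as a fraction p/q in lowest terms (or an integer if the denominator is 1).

Answer: 2907/131072

Derivation:
Let M_19 = max(S_0,...,S_19). Use the reflection principle: for j ≥ 1, #{paths with M_19 ≥ j} = #{S_19 ≥ j} + #{S_19 ≥ j+1}.
By reflection, #{M_19 ≥ 8} = #{S_19 ≥ 8} + #{S_19 ≥ 9} = 16664 + 16664 = 33328.
#{M_19 ≥ 9} = #{S_19 ≥ 9} + #{S_19 ≥ 10} = 16664 + 5036 = 21700.
#{M_19 = 8} = 33328 - 21700 = 11628.
P(M_19 = 8) = 11628/524288 = 2907/131072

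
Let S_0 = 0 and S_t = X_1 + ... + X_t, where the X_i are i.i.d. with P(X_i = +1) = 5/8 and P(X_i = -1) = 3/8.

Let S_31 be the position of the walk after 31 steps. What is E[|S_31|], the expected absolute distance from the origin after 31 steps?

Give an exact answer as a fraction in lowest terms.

S_31 takes values m ≡ 1 (mod 2) with |m| ≤ 31; P(S_31=m) = C(31,(31+m)/2) · (5/8)^((31+m)/2) · (3/8)^((31-m)/2).
Distribution: P(S=-31)=617673396283947/9903520314283042199192993792, P(S=-29)=31913125474670595/9903520314283042199192993792, P(S=-27)=797828136866764875/9903520314283042199192993792, P(S=-25)=12853897760631211875/9903520314283042199192993792, P(S=-23)=149962140540697471875/9903520314283042199192993792, P(S=-21)=1349659264866277246875/9903520314283042199192993792, P(S=-19)=9747539135145335671875/9903520314283042199192993792, P(S=-17)=58021066280626998046875/9903520314283042199192993792, P(S=-15)=290105331403134990234375/9903520314283042199192993792, P(S=-13)=1235633818939278662109375/9903520314283042199192993792, P(S=-11)=4530657336110688427734375/9903520314283042199192993792, P(S=-9)=14415727887624917724609375/9903520314283042199192993792, P(S=-7)=40043688576735882568359375/9903520314283042199192993792, P(S=-5)=97542318327946380615234375/9903520314283042199192993792, P(S=-3)=209019253559885101318359375/9903520314283042199192993792, P(S=-1)=394814145613116302490234375/9903520314283042199192993792, P(S=1)=658023576021860504150390625/9903520314283042199192993792, P(S=3)=967681729443912506103515625/9903520314283042199192993792, P(S=5)=1254402241871738433837890625/9903520314283042199192993792, P(S=7)=1430458696871280670166015625/9903520314283042199192993792, P(S=9)=1430458696871280670166015625/9903520314283042199192993792, P(S=11)=1248813148062229156494140625/9903520314283042199192993792, P(S=13)=946070566713809967041015625/9903520314283042199192993792, P(S=15)=617002543509006500244140625/9903520314283042199192993792, P(S=17)=342779190838336944580078125/9903520314283042199192993792, P(S=19)=159963622391223907470703125/9903520314283042199192993792, P(S=21)=61524470150470733642578125/9903520314283042199192993792, P(S=23)=18989033997058868408203125/9903520314283042199192993792, P(S=25)=4521198570728302001953125/9903520314283042199192993792, P(S=27)=779516994953155517578125/9903520314283042199192993792, P(S=29)=86612999439239501953125/9903520314283042199192993792, P(S=31)=4656612873077392578125/9903520314283042199192993792
E[|S_31|] = Σ_m |m|·P(S_31=m) = 630737934910892311914096079/77371252455336267181195264

Answer: 630737934910892311914096079/77371252455336267181195264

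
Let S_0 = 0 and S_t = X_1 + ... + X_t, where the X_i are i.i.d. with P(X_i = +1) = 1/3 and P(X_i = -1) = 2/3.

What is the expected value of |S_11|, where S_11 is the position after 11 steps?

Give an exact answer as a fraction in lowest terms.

Answer: 242495/59049

Derivation:
S_11 takes values m ≡ 1 (mod 2) with |m| ≤ 11; P(S_11=m) = C(11,(11+m)/2) · (1/3)^((11+m)/2) · (2/3)^((11-m)/2).
Distribution: P(S=-11)=2048/177147, P(S=-9)=11264/177147, P(S=-7)=28160/177147, P(S=-5)=14080/59049, P(S=-3)=14080/59049, P(S=-1)=9856/59049, P(S=1)=4928/59049, P(S=3)=1760/59049, P(S=5)=440/59049, P(S=7)=220/177147, P(S=9)=22/177147, P(S=11)=1/177147
E[|S_11|] = Σ_m |m|·P(S_11=m) = 242495/59049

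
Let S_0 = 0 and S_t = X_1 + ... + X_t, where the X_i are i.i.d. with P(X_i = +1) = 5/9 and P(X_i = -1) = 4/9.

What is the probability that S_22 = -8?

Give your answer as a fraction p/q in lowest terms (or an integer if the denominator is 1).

Answer: 4768755875840000000/328256967394537077627

Derivation:
To reach position -8 after 22 steps: need 7 steps of +1 and 15 steps of -1.
Number of such sequences: C(22,7) = 170544
Each has probability (5/9)^7 · (4/9)^15 = 83886080000000/984770902183611232881
P = 170544 · 83886080000000/984770902183611232881 = 4768755875840000000/328256967394537077627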